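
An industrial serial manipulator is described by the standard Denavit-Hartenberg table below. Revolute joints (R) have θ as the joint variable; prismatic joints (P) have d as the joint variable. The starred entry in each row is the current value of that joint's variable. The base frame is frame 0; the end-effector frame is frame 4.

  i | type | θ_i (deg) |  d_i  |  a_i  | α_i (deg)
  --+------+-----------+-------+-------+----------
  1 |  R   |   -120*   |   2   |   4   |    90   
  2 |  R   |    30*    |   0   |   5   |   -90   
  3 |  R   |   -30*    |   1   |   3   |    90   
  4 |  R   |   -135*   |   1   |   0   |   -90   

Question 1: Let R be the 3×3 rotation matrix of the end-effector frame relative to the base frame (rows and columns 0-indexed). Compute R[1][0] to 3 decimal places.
End-effector x-axis (col 0 of R) = (0.3946,-0.0237,-0.9186)
R[1][0] = -0.0237

-0.024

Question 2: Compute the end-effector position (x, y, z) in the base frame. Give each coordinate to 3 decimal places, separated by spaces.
-6.873 -7.172 6.415

after link 1: o_1 = (-2.0000, -3.4641, 2.0000)
after link 2: o_2 = (-4.1651, -7.2141, 4.5000)
after link 3: o_3 = (-6.3391, -7.9796, 6.6651)
after link 4: o_4 = (-6.8726, -7.1716, 6.4151)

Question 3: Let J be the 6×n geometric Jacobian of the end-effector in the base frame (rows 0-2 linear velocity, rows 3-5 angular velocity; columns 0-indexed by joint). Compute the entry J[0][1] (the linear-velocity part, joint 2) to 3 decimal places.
2.208

axis z_1 = (-0.8660,0.5000,0.0000); lever o_n−o_1 = (-4.8726,-3.7075,4.4151)
cross product → J_v[:, 1] = (2.2075,3.8236,5.6471)
J_ω[:, 1] = z_1
entry J[0][1] = 2.2075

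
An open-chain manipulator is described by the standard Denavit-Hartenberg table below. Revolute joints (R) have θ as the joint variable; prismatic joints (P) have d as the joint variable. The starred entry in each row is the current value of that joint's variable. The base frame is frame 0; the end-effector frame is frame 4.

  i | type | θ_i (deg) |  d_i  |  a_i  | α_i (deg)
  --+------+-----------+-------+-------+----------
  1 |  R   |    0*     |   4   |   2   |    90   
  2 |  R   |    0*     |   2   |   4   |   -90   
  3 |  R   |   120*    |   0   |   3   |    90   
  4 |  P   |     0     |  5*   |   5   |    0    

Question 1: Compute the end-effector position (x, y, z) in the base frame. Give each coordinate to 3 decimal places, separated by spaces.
6.330 7.428 4.000

after link 1: o_1 = (2.0000, 0.0000, 4.0000)
after link 2: o_2 = (6.0000, -2.0000, 4.0000)
after link 3: o_3 = (4.5000, 0.5981, 4.0000)
after link 4: o_4 = (6.3301, 7.4282, 4.0000)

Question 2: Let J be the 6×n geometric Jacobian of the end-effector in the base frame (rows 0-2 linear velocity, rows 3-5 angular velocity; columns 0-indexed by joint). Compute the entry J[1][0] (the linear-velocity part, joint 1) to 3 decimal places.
axis z_0 = ẑ; lever o_n−o_0 = (6.3301,7.4282,4.0000)
cross product → J_v[:, 0] = (-7.4282,6.3301,0.0000)
J_ω[:, 0] = z_0
entry J[1][0] = 6.3301

6.330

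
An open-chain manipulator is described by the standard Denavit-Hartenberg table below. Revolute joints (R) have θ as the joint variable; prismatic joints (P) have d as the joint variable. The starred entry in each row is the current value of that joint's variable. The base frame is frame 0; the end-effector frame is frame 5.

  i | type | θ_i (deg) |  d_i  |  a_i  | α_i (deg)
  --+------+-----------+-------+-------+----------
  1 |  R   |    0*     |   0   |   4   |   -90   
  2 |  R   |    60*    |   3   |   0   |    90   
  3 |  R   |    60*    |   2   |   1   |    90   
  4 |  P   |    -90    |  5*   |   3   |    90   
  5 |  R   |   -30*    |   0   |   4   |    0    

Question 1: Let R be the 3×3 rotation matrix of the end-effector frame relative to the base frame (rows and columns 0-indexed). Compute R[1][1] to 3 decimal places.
-0.433

End-effector y-axis (col 1 of R) = (-0.0580,-0.4330,-0.8995)
R[1][1] = -0.4330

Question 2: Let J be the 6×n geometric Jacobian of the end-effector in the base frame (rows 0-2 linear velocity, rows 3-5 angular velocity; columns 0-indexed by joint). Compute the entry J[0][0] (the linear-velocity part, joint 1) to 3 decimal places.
-2.366

axis z_0 = ẑ; lever o_n−o_0 = (1.6830,2.3660,-4.9151)
cross product → J_v[:, 0] = (-2.3660,1.6830,0.0000)
J_ω[:, 0] = z_0
entry J[0][0] = -2.3660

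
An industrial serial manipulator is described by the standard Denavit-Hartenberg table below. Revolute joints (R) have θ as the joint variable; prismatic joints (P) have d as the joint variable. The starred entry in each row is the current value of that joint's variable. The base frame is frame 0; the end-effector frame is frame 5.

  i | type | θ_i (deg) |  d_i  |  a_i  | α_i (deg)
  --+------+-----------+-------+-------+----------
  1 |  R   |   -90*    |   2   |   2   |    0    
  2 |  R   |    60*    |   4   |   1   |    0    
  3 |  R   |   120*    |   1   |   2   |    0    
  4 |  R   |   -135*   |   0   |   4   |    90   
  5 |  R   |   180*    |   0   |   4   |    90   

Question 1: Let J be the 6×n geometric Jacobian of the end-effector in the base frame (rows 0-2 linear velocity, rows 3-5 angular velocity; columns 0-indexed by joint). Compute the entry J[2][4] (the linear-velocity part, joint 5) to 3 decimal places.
axis z_4 = (-0.7071,-0.7071,0.0000); lever o_n−o_4 = (-2.8284,2.8284,0.0000)
cross product → J_v[:, 4] = (-0.0000,0.0000,-4.0000)
J_ω[:, 4] = z_4
entry J[2][4] = -4.0000

-4.000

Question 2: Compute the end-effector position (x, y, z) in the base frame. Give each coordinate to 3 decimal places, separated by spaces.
0.866 -0.500 7.000

after link 1: o_1 = (0.0000, -2.0000, 2.0000)
after link 2: o_2 = (0.8660, -2.5000, 6.0000)
after link 3: o_3 = (0.8660, -0.5000, 7.0000)
after link 4: o_4 = (3.6945, -3.3284, 7.0000)
after link 5: o_5 = (0.8660, -0.5000, 7.0000)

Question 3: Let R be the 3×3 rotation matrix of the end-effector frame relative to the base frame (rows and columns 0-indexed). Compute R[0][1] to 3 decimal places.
End-effector y-axis (col 1 of R) = (-0.7071,-0.7071,0.0000)
R[0][1] = -0.7071

-0.707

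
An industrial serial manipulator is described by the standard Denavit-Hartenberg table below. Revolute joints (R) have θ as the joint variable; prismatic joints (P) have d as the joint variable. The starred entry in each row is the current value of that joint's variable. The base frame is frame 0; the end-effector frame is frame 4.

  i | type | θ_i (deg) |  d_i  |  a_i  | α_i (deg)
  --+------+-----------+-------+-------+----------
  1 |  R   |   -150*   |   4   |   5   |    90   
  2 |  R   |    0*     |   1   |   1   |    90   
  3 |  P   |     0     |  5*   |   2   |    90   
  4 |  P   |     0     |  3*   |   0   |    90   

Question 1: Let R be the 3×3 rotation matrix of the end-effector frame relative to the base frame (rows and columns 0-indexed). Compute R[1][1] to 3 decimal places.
End-effector y-axis (col 1 of R) = (0.5000,-0.8660,-0.0000)
R[1][1] = -0.8660

-0.866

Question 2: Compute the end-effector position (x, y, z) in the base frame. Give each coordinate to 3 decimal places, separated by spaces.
-5.928 -5.732 -1.000

after link 1: o_1 = (-4.3301, -2.5000, 4.0000)
after link 2: o_2 = (-5.6962, -2.1340, 4.0000)
after link 3: o_3 = (-7.4282, -3.1340, -1.0000)
after link 4: o_4 = (-5.9282, -5.7321, -1.0000)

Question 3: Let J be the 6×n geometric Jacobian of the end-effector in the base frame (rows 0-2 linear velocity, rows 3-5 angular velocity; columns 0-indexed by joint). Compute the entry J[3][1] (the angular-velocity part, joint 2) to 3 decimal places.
-0.500

axis z_1 = (-0.5000,0.8660,0.0000); lever o_n−o_1 = (-1.5981,-3.2321,-5.0000)
cross product → J_v[:, 1] = (-4.3301,-2.5000,3.0000)
J_ω[:, 1] = z_1
entry J[3][1] = -0.5000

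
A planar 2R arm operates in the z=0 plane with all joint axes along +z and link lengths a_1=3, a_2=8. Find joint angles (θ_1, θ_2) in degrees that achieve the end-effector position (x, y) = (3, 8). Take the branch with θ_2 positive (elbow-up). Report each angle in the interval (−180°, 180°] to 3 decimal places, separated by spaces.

cos θ_2 = (73.0000−3²−8²)/(2·3·8) = 0.0000; θ_2 = 90.0000° (elbow-up)
β = atan2(8.0000,3.0000) = 69.4440°; ψ = atan2(8.0000,3.0000) = 69.4440°
θ_1 = β − ψ = 0.0000°

0.000 90.000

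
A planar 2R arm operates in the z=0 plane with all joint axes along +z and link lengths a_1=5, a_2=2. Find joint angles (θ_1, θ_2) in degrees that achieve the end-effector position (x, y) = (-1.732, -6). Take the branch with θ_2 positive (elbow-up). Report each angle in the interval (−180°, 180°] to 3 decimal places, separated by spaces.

cos θ_2 = (38.9998−5²−2²)/(2·5·2) = 0.5000; θ_2 = 60.0006° (elbow-up)
β = atan2(-6.0000,-1.7320) = -106.1017°; ψ = atan2(1.7321,6.0000) = 16.1022°
θ_1 = β − ψ = -122.2039°

-122.204 60.001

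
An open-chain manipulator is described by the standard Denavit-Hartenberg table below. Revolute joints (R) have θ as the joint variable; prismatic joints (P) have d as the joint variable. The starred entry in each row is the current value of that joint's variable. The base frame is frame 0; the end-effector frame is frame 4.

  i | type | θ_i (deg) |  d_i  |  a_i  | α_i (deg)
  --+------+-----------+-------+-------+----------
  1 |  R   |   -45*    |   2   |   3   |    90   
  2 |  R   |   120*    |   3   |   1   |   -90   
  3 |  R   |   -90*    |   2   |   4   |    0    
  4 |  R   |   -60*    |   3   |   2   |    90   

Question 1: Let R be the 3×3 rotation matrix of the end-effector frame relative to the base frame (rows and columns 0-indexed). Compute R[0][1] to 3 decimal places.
-0.612

End-effector y-axis (col 1 of R) = (-0.6124,0.6124,-0.5000)
R[0][1] = -0.6124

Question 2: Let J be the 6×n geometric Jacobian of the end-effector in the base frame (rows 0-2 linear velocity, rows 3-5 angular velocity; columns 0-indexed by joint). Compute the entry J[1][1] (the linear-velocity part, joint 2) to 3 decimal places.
axis z_1 = (-0.7071,-0.7071,0.0000); lever o_n−o_1 = (-8.4599,-2.8538,-3.1340)
cross product → J_v[:, 1] = (2.2161,-2.2161,-3.9641)
J_ω[:, 1] = z_1
entry J[1][1] = -2.2161

-2.216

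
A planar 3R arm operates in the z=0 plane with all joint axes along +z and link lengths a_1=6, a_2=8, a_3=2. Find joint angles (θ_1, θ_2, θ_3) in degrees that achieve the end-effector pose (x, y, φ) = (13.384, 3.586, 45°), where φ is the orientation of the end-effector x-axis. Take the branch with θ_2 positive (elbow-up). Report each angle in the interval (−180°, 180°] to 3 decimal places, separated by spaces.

wrist centre = target − a_3·(cos φ, sin φ) = (11.9698, 2.1718)
cos θ_2 = (147.9924−6²−8²)/(2·6·8) = 0.4999; θ_2 = 60.0052° (elbow-up)
β = atan2(2.1718,11.9698) = 10.2838°; ψ = atan2(6.9286,9.9994) = 34.7181°
θ_1 = β − ψ = -24.4343°
θ_3 = φ − θ_1 − θ_2 = 9.4291° (wrapped to (-180°,180°])

-24.434 60.005 9.429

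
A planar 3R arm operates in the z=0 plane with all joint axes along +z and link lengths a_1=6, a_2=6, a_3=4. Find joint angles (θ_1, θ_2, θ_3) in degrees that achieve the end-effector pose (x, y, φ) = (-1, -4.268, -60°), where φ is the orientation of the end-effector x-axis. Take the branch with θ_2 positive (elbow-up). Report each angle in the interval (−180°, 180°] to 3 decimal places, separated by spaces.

wrist centre = target − a_3·(cos φ, sin φ) = (-3.0000, -0.8039)
cos θ_2 = (9.6463−6²−6²)/(2·6·6) = -0.8660; θ_2 = 149.9999° (elbow-up)
β = atan2(-0.8039,-3.0000) = -164.9991°; ψ = atan2(3.0000,0.8039) = 74.9999°
θ_1 = β − ψ = -239.9990°
θ_3 = φ − θ_1 − θ_2 = 29.9992° (wrapped to (-180°,180°])

120.001 150.000 29.999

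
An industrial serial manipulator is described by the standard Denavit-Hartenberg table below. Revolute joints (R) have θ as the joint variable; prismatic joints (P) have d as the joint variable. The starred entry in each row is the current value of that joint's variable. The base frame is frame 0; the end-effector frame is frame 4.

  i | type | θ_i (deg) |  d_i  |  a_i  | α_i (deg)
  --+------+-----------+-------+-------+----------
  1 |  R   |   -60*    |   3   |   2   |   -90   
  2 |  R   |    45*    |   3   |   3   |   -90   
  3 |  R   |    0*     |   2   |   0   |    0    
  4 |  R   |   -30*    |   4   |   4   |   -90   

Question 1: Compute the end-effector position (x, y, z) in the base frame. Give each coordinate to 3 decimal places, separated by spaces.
5.494 0.484 -5.813

after link 1: o_1 = (1.0000, -1.7321, 3.0000)
after link 2: o_2 = (4.6587, -2.0692, 0.8787)
after link 3: o_3 = (3.9516, -0.8444, -0.5355)
after link 4: o_4 = (5.4942, 0.4837, -5.8135)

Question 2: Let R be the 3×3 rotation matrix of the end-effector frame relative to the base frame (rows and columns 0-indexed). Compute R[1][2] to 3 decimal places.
-0.739

End-effector z-axis (col 2 of R) = (-0.5732,-0.7392,-0.3536)
R[1][2] = -0.7392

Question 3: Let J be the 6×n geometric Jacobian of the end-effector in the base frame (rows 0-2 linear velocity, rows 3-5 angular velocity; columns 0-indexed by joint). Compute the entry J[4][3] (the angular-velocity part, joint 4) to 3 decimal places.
axis z_3 = (-0.3536,0.6124,-0.7071); lever o_n−o_3 = (1.5426,1.3282,-5.2779)
cross product → J_v[:, 3] = (-2.2929,-2.9568,-1.4142)
J_ω[:, 3] = z_3
entry J[4][3] = 0.6124

0.612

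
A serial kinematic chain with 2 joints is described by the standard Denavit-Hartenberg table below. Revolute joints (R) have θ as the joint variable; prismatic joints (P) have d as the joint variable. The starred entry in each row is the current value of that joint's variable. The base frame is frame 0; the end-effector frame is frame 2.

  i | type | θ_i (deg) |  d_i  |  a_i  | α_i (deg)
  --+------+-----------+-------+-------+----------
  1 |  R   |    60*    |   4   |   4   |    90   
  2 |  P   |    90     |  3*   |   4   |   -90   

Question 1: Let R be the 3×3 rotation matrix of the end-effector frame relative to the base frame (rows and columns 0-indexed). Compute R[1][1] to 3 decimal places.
0.500

End-effector y-axis (col 1 of R) = (-0.8660,0.5000,-0.0000)
R[1][1] = 0.5000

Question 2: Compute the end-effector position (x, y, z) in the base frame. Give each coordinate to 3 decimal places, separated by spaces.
after link 1: o_1 = (2.0000, 3.4641, 4.0000)
after link 2: o_2 = (4.5981, 1.9641, 8.0000)

4.598 1.964 8.000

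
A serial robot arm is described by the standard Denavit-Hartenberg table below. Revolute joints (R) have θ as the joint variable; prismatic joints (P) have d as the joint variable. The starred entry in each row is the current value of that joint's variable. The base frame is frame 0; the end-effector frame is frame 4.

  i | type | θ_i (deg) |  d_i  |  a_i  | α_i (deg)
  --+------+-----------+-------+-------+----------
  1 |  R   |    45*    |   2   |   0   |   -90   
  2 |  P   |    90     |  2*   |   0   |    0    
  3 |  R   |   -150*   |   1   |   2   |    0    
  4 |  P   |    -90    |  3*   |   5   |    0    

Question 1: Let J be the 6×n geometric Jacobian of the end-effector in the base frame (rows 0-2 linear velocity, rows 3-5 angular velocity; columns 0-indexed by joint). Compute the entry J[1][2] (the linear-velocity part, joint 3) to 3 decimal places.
axis z_2 = (-0.7071,0.7071,0.0000); lever o_n−o_2 = (-5.1832,0.4737,4.2321)
cross product → J_v[:, 2] = (2.9925,2.9925,3.3301)
J_ω[:, 2] = z_2
entry J[1][2] = 2.9925

2.993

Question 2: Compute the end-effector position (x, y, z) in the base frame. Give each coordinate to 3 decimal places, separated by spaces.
after link 1: o_1 = (0.0000, 0.0000, 2.0000)
after link 2: o_2 = (-1.4142, 1.4142, 2.0000)
after link 3: o_3 = (-1.4142, 2.8284, 3.7321)
after link 4: o_4 = (-6.5974, 1.8879, 6.2321)

-6.597 1.888 6.232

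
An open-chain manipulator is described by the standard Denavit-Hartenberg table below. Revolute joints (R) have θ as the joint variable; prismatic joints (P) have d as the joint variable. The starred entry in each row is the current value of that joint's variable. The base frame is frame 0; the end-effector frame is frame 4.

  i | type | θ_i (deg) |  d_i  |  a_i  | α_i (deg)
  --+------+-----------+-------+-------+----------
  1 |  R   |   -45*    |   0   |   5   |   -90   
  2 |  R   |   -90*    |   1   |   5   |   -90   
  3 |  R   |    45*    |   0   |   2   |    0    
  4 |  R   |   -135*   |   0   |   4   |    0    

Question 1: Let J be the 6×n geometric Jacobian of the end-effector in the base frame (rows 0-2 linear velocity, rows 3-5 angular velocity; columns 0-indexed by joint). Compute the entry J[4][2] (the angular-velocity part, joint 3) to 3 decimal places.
-0.707

axis z_2 = (0.7071,-0.7071,-0.0000); lever o_n−o_2 = (1.8284,1.8284,1.4142)
cross product → J_v[:, 2] = (-1.0000,-1.0000,2.5858)
J_ω[:, 2] = z_2
entry J[4][2] = -0.7071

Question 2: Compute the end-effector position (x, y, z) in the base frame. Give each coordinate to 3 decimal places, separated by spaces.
6.071 -1.000 6.414

after link 1: o_1 = (3.5355, -3.5355, 0.0000)
after link 2: o_2 = (4.2426, -2.8284, 5.0000)
after link 3: o_3 = (3.2426, -3.8284, 6.4142)
after link 4: o_4 = (6.0711, -1.0000, 6.4142)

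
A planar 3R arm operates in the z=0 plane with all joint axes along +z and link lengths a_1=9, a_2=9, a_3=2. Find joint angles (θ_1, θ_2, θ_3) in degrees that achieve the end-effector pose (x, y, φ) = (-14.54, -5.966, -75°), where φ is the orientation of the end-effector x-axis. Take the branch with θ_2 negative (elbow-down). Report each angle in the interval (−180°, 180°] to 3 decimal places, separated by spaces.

wrist centre = target − a_3·(cos φ, sin φ) = (-15.0576, -4.0341)
cos θ_2 = (243.0068−9²−9²)/(2·9·9) = 0.5000; θ_2 = -59.9972° (elbow-down)
β = atan2(-4.0341,-15.0576) = -165.0019°; ψ = atan2(-7.7940,13.5004) = -29.9986°
θ_1 = β − ψ = -135.0033°
θ_3 = φ − θ_1 − θ_2 = 120.0005° (wrapped to (-180°,180°])

-135.003 -59.997 120.001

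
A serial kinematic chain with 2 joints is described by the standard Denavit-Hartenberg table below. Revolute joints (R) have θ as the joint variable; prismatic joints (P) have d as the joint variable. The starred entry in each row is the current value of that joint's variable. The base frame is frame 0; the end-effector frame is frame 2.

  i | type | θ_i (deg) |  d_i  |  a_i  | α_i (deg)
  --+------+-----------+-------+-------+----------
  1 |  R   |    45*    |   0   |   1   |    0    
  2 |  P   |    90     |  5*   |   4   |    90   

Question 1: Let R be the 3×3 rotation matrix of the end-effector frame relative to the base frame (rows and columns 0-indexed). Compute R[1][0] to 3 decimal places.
End-effector x-axis (col 0 of R) = (-0.7071,0.7071,0.0000)
R[1][0] = 0.7071

0.707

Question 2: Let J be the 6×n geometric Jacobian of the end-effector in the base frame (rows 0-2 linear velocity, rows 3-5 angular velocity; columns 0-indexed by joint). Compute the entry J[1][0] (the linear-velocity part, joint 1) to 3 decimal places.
-2.121

axis z_0 = ẑ; lever o_n−o_0 = (-2.1213,3.5355,5.0000)
cross product → J_v[:, 0] = (-3.5355,-2.1213,0.0000)
J_ω[:, 0] = z_0
entry J[1][0] = -2.1213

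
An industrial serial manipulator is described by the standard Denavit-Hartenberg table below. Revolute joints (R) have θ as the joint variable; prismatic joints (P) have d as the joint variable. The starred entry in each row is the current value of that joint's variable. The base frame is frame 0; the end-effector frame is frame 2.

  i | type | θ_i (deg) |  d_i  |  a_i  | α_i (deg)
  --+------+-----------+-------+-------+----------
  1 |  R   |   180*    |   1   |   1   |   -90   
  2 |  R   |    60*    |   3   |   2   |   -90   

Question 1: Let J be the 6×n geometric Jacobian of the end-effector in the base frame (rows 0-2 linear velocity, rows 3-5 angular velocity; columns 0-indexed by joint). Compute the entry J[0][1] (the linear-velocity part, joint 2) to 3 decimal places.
1.732

axis z_1 = (-0.0000,-1.0000,0.0000); lever o_n−o_1 = (-1.0000,-3.0000,-1.7321)
cross product → J_v[:, 1] = (1.7321,-0.0000,-1.0000)
J_ω[:, 1] = z_1
entry J[0][1] = 1.7321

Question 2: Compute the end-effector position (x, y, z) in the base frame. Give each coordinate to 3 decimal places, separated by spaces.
-2.000 -3.000 -0.732

after link 1: o_1 = (-1.0000, 0.0000, 1.0000)
after link 2: o_2 = (-2.0000, -3.0000, -0.7321)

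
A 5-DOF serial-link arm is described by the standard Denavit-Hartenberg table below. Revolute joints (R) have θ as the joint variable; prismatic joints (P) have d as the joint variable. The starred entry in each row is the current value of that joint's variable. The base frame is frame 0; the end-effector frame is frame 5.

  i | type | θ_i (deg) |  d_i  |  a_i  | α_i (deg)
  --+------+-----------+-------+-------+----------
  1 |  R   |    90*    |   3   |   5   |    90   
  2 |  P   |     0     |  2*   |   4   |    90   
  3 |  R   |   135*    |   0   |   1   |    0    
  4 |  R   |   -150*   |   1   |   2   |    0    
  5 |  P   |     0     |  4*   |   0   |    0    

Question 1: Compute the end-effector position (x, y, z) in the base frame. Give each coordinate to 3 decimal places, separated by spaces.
2.189 10.225 -2.000

after link 1: o_1 = (0.0000, 5.0000, 3.0000)
after link 2: o_2 = (2.0000, 9.0000, 3.0000)
after link 3: o_3 = (2.7071, 8.2929, 3.0000)
after link 4: o_4 = (2.1895, 10.2247, 2.0000)
after link 5: o_5 = (2.1895, 10.2247, -2.0000)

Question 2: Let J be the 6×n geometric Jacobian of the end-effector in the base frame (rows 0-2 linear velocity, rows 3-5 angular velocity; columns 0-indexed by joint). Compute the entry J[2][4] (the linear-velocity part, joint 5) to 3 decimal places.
prismatic axis z_4 = (0.0000,-0.0000,-1.0000)
J_v[:, 4] = z_4; J_ω[:, 4] = (0,0,0)
entry J[2][4] = -1.0000

-1.000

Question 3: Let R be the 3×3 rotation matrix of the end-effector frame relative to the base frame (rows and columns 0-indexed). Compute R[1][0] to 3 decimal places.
End-effector x-axis (col 0 of R) = (-0.2588,0.9659,-0.0000)
R[1][0] = 0.9659

0.966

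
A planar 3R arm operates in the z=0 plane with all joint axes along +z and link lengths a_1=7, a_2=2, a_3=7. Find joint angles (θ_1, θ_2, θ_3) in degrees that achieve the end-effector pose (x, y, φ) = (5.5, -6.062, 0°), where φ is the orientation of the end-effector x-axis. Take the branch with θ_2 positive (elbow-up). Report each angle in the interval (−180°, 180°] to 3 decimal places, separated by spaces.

wrist centre = target − a_3·(cos φ, sin φ) = (-1.5000, -6.0620)
cos θ_2 = (38.9978−7²−2²)/(2·7·2) = -0.5001; θ_2 = 120.0051° (elbow-up)
β = atan2(-6.0620,-1.5000) = -103.8983°; ψ = atan2(1.7320,5.9998) = 16.1017°
θ_1 = β − ψ = -120.0000°
θ_3 = φ − θ_1 − θ_2 = -0.0051° (wrapped to (-180°,180°])

-120.000 120.005 -0.005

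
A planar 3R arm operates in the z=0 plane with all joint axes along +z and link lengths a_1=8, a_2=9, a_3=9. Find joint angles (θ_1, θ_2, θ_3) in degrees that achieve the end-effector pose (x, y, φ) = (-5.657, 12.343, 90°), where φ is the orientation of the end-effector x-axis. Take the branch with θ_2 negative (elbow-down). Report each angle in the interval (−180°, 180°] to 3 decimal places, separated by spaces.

-134.999 -135.000 -0.002

wrist centre = target − a_3·(cos φ, sin φ) = (-5.6570, 3.3430)
cos θ_2 = (43.1773−8²−9²)/(2·8·9) = -0.7071; θ_2 = -134.9996° (elbow-down)
β = atan2(3.3430,-5.6570) = 149.4191°; ψ = atan2(-6.3640,1.6361) = -75.5824°
θ_1 = β − ψ = 225.0015°
θ_3 = φ − θ_1 − θ_2 = -0.0019° (wrapped to (-180°,180°])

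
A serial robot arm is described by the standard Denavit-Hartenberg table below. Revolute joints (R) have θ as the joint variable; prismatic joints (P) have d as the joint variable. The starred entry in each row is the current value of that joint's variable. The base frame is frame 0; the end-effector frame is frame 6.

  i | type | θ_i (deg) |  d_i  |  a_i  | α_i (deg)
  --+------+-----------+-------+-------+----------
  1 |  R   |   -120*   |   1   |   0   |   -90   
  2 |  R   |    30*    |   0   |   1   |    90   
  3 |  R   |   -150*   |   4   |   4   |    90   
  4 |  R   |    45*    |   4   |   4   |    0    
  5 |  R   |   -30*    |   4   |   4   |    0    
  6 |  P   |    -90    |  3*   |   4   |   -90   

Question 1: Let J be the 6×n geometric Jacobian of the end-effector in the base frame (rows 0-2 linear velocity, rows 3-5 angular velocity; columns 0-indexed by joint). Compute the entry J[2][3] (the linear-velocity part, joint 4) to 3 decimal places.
6.692

axis z_3 = (0.9665,-0.0580,0.2500); lever o_n−o_3 = (10.1833,6.3128,6.0961)
cross product → J_v[:, 3] = (-1.9319,-3.3461,6.6921)
J_ω[:, 3] = z_3
entry J[2][3] = 6.6921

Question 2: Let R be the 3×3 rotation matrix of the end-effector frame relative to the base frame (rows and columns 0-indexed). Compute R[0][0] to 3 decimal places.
0.226

End-effector x-axis (col 0 of R) = (0.2265,0.6511,-0.7244)
R[0][0] = 0.2265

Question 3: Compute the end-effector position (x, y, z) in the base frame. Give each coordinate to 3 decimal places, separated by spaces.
8.518 7.429 11.792

after link 1: o_1 = (0.0000, 0.0000, 1.0000)
after link 2: o_2 = (-0.4330, -0.7500, 0.5000)
after link 3: o_3 = (-1.6651, 1.1160, 5.6962)
after link 4: o_4 = (1.3298, 2.2035, 10.3704)
after link 5: o_5 = (4.7128, 4.9986, 13.9400)
after link 6: o_6 = (8.5182, 7.4288, 11.7922)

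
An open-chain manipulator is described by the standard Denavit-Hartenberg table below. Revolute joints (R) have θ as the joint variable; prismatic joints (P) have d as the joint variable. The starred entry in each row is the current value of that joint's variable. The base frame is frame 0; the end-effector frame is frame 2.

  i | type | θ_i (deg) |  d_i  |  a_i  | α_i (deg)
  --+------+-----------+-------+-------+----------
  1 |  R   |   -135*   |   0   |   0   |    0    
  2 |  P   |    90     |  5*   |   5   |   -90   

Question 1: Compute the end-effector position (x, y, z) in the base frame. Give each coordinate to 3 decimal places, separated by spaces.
after link 1: o_1 = (0.0000, 0.0000, 0.0000)
after link 2: o_2 = (3.5355, -3.5355, 5.0000)

3.536 -3.536 5.000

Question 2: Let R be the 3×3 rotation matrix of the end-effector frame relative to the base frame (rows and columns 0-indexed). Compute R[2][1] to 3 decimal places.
End-effector y-axis (col 1 of R) = (0.0000,0.0000,-1.0000)
R[2][1] = -1.0000

-1.000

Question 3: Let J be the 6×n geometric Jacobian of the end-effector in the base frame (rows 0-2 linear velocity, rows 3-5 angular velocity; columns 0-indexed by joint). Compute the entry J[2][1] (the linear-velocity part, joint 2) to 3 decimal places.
prismatic axis z_1 = (0.0000,0.0000,1.0000)
J_v[:, 1] = z_1; J_ω[:, 1] = (0,0,0)
entry J[2][1] = 1.0000

1.000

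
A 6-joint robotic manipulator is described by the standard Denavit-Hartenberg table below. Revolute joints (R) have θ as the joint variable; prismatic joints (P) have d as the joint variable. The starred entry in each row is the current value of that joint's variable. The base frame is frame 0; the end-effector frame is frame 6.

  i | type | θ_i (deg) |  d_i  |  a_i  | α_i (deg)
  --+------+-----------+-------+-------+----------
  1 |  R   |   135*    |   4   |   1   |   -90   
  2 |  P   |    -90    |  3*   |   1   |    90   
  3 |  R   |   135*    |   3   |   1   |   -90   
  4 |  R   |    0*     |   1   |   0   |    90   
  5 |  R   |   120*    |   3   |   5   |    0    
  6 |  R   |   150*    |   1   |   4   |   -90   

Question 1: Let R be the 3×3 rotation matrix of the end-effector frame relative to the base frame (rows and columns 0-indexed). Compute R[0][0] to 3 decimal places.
End-effector x-axis (col 0 of R) = (-0.5000,-0.5000,0.7071)
R[0][0] = -0.5000

-0.500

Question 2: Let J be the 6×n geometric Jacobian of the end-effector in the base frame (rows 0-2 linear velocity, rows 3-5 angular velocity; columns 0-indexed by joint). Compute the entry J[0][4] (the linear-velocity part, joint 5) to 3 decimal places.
-1.085

axis z_4 = (0.7071,-0.7071,0.0000); lever o_n−o_4 = (4.2435,-1.4134,1.5343)
cross product → J_v[:, 4] = (-1.0849,-1.0849,2.0012)
J_ω[:, 4] = z_4
entry J[0][4] = -1.0849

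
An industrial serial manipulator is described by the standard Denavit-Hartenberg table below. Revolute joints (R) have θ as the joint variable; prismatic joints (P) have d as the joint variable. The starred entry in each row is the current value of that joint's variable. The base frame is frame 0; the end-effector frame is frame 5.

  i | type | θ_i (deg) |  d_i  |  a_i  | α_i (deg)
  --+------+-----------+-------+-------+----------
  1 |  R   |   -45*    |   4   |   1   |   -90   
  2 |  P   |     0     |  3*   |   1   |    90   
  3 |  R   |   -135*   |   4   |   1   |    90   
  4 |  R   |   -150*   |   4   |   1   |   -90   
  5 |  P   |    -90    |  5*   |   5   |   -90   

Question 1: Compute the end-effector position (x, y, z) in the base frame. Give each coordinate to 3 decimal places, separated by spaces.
0.902 9.707 3.170

after link 1: o_1 = (0.7071, -0.7071, 4.0000)
after link 2: o_2 = (3.5355, 0.7071, 4.0000)
after link 3: o_3 = (2.5355, 0.7071, 8.0000)
after link 4: o_4 = (3.4016, 4.7071, 7.5000)
after link 5: o_5 = (0.9016, 9.7071, 3.1699)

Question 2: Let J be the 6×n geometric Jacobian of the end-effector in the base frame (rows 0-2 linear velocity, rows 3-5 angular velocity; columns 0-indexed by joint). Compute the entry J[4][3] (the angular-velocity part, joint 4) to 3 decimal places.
axis z_3 = (-0.0000,1.0000,0.0000); lever o_n−o_3 = (-1.6340,9.0000,-4.8301)
cross product → J_v[:, 3] = (-4.8301,-0.0000,1.6340)
J_ω[:, 3] = z_3
entry J[4][3] = 1.0000

1.000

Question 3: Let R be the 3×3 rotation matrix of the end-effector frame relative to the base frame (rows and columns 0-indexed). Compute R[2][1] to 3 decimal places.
End-effector y-axis (col 1 of R) = (0.5000,-0.0000,0.8660)
R[2][1] = 0.8660

0.866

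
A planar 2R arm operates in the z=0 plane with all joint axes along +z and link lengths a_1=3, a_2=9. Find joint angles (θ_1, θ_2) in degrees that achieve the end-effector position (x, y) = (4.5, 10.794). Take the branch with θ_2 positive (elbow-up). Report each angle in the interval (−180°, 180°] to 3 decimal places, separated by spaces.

44.730 30.010

cos θ_2 = (136.7604−3²−9²)/(2·3·9) = 0.8659; θ_2 = 30.0105° (elbow-up)
β = atan2(10.7940,4.5000) = 67.3688°; ψ = atan2(4.5014,10.7934) = 22.6387°
θ_1 = β − ψ = 44.7301°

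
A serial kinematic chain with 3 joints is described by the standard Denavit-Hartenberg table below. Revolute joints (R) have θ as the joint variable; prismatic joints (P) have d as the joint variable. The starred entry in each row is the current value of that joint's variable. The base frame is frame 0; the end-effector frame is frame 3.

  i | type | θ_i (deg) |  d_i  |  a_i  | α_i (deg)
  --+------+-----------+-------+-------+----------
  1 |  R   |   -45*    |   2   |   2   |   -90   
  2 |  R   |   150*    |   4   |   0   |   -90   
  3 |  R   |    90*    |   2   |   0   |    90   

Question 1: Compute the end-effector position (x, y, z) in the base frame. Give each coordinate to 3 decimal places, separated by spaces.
after link 1: o_1 = (1.4142, -1.4142, 2.0000)
after link 2: o_2 = (4.2426, 1.4142, 2.0000)
after link 3: o_3 = (3.5355, 2.1213, 3.7321)

3.536 2.121 3.732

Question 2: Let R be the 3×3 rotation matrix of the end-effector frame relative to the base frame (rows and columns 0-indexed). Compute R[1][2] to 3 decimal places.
0.612

End-effector z-axis (col 2 of R) = (-0.6124,0.6124,-0.5000)
R[1][2] = 0.6124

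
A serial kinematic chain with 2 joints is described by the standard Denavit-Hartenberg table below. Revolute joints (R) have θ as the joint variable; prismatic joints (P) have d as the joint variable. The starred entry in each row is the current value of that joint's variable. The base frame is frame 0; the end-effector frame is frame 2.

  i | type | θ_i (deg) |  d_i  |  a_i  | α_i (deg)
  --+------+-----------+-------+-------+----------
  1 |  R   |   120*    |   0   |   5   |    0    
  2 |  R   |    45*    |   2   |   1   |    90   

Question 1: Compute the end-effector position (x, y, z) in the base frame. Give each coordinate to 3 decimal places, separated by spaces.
after link 1: o_1 = (-2.5000, 4.3301, 0.0000)
after link 2: o_2 = (-3.4659, 4.5889, 2.0000)

-3.466 4.589 2.000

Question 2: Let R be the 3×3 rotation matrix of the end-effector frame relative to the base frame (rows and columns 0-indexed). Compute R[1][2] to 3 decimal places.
0.966

End-effector z-axis (col 2 of R) = (0.2588,0.9659,0.0000)
R[1][2] = 0.9659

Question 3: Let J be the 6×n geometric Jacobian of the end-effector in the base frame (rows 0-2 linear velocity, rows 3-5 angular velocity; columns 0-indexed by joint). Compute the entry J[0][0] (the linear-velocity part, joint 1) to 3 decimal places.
-4.589

axis z_0 = ẑ; lever o_n−o_0 = (-3.4659,4.5889,2.0000)
cross product → J_v[:, 0] = (-4.5889,-3.4659,0.0000)
J_ω[:, 0] = z_0
entry J[0][0] = -4.5889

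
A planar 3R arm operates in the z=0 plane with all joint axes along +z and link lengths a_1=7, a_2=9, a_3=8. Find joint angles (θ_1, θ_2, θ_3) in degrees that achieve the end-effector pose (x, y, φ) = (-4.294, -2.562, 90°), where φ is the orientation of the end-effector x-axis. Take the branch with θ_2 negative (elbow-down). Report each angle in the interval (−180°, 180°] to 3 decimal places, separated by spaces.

-59.998 -90.003 -120.000

wrist centre = target − a_3·(cos φ, sin φ) = (-4.2940, -10.5620)
cos θ_2 = (129.9943−7²−9²)/(2·7·9) = -0.0000; θ_2 = -90.0026° (elbow-down)
β = atan2(-10.5620,-4.2940) = -112.1243°; ψ = atan2(-9.0000,6.9996) = -52.1266°
θ_1 = β − ψ = -59.9977°
θ_3 = φ − θ_1 − θ_2 = -119.9997° (wrapped to (-180°,180°])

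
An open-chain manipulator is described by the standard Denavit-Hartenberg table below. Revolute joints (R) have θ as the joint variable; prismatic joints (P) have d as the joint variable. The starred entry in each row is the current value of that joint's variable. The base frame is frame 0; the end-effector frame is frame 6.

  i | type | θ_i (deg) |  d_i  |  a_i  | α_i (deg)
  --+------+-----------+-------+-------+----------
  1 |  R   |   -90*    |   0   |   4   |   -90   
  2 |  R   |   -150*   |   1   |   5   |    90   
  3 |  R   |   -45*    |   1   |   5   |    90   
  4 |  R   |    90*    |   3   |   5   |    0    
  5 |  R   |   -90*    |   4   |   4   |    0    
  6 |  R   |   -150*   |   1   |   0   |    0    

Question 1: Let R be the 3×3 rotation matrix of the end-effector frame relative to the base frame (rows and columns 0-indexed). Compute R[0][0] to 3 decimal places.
End-effector x-axis (col 0 of R) = (0.6124,-0.7803,0.1268)
R[0][0] = 0.6124

0.612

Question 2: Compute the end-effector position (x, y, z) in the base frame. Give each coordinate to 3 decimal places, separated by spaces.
after link 1: o_1 = (0.0000, -4.0000, 0.0000)
after link 2: o_2 = (1.0000, 0.3301, 2.5000)
after link 3: o_3 = (-2.5355, 3.8920, 3.4017)
after link 4: o_4 = (-4.6569, 4.5549, -1.9890)
after link 5: o_5 = (-10.3137, 4.5549, -1.9890)
after link 6: o_6 = (-11.0208, 3.9425, -2.3426)

-11.021 3.942 -2.343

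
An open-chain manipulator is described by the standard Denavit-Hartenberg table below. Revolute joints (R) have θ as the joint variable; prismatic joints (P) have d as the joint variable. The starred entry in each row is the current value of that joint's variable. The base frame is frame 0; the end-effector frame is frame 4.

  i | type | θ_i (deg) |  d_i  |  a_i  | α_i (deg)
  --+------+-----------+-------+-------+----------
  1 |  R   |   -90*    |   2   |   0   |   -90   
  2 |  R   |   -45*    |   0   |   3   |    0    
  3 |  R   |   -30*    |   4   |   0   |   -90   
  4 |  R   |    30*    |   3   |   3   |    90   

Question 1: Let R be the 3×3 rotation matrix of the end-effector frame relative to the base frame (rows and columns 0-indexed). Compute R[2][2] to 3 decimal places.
0.483

End-effector z-axis (col 2 of R) = (0.8660,-0.1294,0.4830)
R[2][2] = 0.4830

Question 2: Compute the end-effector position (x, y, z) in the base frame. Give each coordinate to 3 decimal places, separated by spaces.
2.500 -5.692 5.854

after link 1: o_1 = (0.0000, 0.0000, 2.0000)
after link 2: o_2 = (0.0000, -2.1213, 4.1213)
after link 3: o_3 = (4.0000, -2.1213, 4.1213)
after link 4: o_4 = (2.5000, -5.6915, 5.8544)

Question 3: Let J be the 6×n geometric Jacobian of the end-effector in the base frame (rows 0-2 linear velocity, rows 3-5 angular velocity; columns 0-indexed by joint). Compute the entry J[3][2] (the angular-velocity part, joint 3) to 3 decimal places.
axis z_2 = (1.0000,0.0000,0.0000); lever o_n−o_2 = (2.5000,-3.5702,1.7331)
cross product → J_v[:, 2] = (0.0000,-1.7331,-3.5702)
J_ω[:, 2] = z_2
entry J[3][2] = 1.0000

1.000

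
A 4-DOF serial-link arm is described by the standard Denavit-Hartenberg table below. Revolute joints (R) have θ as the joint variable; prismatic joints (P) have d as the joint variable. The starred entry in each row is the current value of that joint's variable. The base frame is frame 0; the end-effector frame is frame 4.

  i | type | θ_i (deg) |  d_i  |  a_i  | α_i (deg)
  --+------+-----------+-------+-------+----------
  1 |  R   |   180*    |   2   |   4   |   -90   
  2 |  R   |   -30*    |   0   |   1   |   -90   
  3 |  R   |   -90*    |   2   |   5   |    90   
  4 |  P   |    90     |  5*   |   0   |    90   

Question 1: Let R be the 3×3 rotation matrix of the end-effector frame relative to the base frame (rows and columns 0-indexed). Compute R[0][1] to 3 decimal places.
End-effector y-axis (col 1 of R) = (0.8660,-0.0000,-0.5000)
R[0][1] = 0.8660

0.866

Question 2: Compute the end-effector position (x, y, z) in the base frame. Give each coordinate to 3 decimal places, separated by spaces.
-1.536 -5.000 -1.732

after link 1: o_1 = (-4.0000, 0.0000, 2.0000)
after link 2: o_2 = (-4.8660, 0.0000, 2.5000)
after link 3: o_3 = (-5.8660, -5.0000, 0.7679)
after link 4: o_4 = (-1.5359, -5.0000, -1.7321)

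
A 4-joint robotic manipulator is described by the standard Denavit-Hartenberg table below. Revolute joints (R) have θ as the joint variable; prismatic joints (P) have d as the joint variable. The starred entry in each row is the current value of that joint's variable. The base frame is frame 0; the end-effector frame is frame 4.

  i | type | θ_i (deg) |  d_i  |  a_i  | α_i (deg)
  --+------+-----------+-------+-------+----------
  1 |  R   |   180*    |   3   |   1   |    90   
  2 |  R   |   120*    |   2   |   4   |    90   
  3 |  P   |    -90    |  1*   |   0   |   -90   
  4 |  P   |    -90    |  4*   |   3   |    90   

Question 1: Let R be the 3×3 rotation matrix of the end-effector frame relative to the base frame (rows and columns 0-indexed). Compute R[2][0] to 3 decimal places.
End-effector x-axis (col 0 of R) = (-0.8660,0.0000,0.5000)
R[2][0] = 0.5000

0.500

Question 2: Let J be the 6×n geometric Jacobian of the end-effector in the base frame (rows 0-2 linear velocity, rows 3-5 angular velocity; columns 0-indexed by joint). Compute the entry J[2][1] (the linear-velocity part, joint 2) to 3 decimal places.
-0.536

axis z_1 = (0.0000,1.0000,0.0000); lever o_n−o_1 = (0.5359,2.0000,8.9282)
cross product → J_v[:, 1] = (8.9282,-0.0000,-0.5359)
J_ω[:, 1] = z_1
entry J[2][1] = -0.5359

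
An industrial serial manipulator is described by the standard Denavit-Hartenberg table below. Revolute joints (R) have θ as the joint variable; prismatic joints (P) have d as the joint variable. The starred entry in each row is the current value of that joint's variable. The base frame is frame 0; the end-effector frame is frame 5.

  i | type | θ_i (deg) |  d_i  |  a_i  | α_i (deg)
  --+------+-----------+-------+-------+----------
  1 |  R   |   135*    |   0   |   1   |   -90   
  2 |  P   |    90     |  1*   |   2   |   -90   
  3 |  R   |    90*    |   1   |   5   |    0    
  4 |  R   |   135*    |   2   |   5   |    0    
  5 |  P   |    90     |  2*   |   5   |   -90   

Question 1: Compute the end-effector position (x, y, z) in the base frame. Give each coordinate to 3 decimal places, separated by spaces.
0.657 -5.000 -2.000

after link 1: o_1 = (-0.7071, 0.7071, 0.0000)
after link 2: o_2 = (-1.4142, 0.0000, -2.0000)
after link 3: o_3 = (2.8284, 2.8284, -2.0000)
after link 4: o_4 = (1.7426, -1.0858, 1.5355)
after link 5: o_5 = (0.6569, -5.0000, -2.0000)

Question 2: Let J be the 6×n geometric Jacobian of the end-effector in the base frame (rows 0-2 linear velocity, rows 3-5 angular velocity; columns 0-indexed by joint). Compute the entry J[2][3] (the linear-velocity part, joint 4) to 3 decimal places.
-7.071

axis z_3 = (0.7071,-0.7071,-0.0000); lever o_n−o_3 = (-2.1716,-7.8284,0.0000)
cross product → J_v[:, 3] = (-0.0000,-0.0000,-7.0711)
J_ω[:, 3] = z_3
entry J[2][3] = -7.0711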